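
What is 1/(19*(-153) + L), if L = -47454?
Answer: -1/50361 ≈ -1.9857e-5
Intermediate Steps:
1/(19*(-153) + L) = 1/(19*(-153) - 47454) = 1/(-2907 - 47454) = 1/(-50361) = -1/50361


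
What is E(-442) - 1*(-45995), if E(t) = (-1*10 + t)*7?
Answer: 42831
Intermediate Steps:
E(t) = -70 + 7*t (E(t) = (-10 + t)*7 = -70 + 7*t)
E(-442) - 1*(-45995) = (-70 + 7*(-442)) - 1*(-45995) = (-70 - 3094) + 45995 = -3164 + 45995 = 42831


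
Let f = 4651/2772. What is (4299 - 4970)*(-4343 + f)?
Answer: 734082845/252 ≈ 2.9130e+6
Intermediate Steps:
f = 4651/2772 (f = 4651*(1/2772) = 4651/2772 ≈ 1.6779)
(4299 - 4970)*(-4343 + f) = (4299 - 4970)*(-4343 + 4651/2772) = -671*(-12034145/2772) = 734082845/252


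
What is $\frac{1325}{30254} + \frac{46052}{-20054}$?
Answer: $- \frac{683342829}{303356858} \approx -2.2526$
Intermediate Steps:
$\frac{1325}{30254} + \frac{46052}{-20054} = 1325 \cdot \frac{1}{30254} + 46052 \left(- \frac{1}{20054}\right) = \frac{1325}{30254} - \frac{23026}{10027} = - \frac{683342829}{303356858}$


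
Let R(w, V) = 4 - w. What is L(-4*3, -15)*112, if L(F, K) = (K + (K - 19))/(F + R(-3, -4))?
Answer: 5488/5 ≈ 1097.6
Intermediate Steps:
L(F, K) = (-19 + 2*K)/(7 + F) (L(F, K) = (K + (K - 19))/(F + (4 - 1*(-3))) = (K + (-19 + K))/(F + (4 + 3)) = (-19 + 2*K)/(F + 7) = (-19 + 2*K)/(7 + F))
L(-4*3, -15)*112 = ((-19 + 2*(-15))/(7 - 4*3))*112 = ((-19 - 30)/(7 - 12))*112 = (-49/(-5))*112 = -1/5*(-49)*112 = (49/5)*112 = 5488/5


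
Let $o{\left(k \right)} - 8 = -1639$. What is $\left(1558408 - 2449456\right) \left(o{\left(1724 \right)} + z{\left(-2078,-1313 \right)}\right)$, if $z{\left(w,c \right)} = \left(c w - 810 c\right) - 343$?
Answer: $-3377045188560$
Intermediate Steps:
$o{\left(k \right)} = -1631$ ($o{\left(k \right)} = 8 - 1639 = -1631$)
$z{\left(w,c \right)} = -343 - 810 c + c w$ ($z{\left(w,c \right)} = \left(- 810 c + c w\right) - 343 = -343 - 810 c + c w$)
$\left(1558408 - 2449456\right) \left(o{\left(1724 \right)} + z{\left(-2078,-1313 \right)}\right) = \left(1558408 - 2449456\right) \left(-1631 - -3791601\right) = - 891048 \left(-1631 + \left(-343 + 1063530 + 2728414\right)\right) = - 891048 \left(-1631 + 3791601\right) = \left(-891048\right) 3789970 = -3377045188560$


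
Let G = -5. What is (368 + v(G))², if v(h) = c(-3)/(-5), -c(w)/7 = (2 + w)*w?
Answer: 3463321/25 ≈ 1.3853e+5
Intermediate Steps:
c(w) = -7*w*(2 + w) (c(w) = -7*(2 + w)*w = -7*w*(2 + w))
v(h) = 21/5 (v(h) = -7*(-3)*(2 - 3)/(-5) = -7*(-3)*(-1)*(-⅕) = -21*(-⅕) = 21/5)
(368 + v(G))² = (368 + 21/5)² = (1861/5)² = 3463321/25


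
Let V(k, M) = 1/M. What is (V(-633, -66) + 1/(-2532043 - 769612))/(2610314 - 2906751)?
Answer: 3301721/64596358413510 ≈ 5.1113e-8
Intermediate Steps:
(V(-633, -66) + 1/(-2532043 - 769612))/(2610314 - 2906751) = (1/(-66) + 1/(-2532043 - 769612))/(2610314 - 2906751) = (-1/66 + 1/(-3301655))/(-296437) = (-1/66 - 1/3301655)*(-1/296437) = -3301721/217909230*(-1/296437) = 3301721/64596358413510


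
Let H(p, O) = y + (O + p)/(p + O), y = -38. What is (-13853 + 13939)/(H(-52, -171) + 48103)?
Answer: 43/24033 ≈ 0.0017892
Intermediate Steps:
H(p, O) = -37 (H(p, O) = -38 + (O + p)/(p + O) = -38 + (O + p)/(O + p) = -38 + 1 = -37)
(-13853 + 13939)/(H(-52, -171) + 48103) = (-13853 + 13939)/(-37 + 48103) = 86/48066 = 86*(1/48066) = 43/24033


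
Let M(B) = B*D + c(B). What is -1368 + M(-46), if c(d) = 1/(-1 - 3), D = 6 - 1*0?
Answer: -6577/4 ≈ -1644.3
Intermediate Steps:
D = 6 (D = 6 + 0 = 6)
c(d) = -¼ (c(d) = 1/(-4) = -¼)
M(B) = -¼ + 6*B (M(B) = B*6 - ¼ = 6*B - ¼ = -¼ + 6*B)
-1368 + M(-46) = -1368 + (-¼ + 6*(-46)) = -1368 + (-¼ - 276) = -1368 - 1105/4 = -6577/4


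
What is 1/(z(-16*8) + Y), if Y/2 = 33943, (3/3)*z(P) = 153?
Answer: 1/68039 ≈ 1.4697e-5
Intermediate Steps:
z(P) = 153
Y = 67886 (Y = 2*33943 = 67886)
1/(z(-16*8) + Y) = 1/(153 + 67886) = 1/68039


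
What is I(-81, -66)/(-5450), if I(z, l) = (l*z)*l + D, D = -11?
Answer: 352847/5450 ≈ 64.743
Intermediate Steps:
I(z, l) = -11 + z*l**2 (I(z, l) = (l*z)*l - 11 = z*l**2 - 11 = -11 + z*l**2)
I(-81, -66)/(-5450) = (-11 - 81*(-66)**2)/(-5450) = (-11 - 81*4356)*(-1/5450) = (-11 - 352836)*(-1/5450) = -352847*(-1/5450) = 352847/5450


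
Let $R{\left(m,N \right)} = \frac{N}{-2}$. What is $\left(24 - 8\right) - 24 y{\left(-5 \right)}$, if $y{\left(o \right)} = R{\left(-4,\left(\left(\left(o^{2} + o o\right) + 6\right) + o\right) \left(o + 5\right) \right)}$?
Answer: $16$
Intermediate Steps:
$R{\left(m,N \right)} = - \frac{N}{2}$ ($R{\left(m,N \right)} = N \left(- \frac{1}{2}\right) = - \frac{N}{2}$)
$y{\left(o \right)} = - \frac{\left(5 + o\right) \left(6 + o + 2 o^{2}\right)}{2}$ ($y{\left(o \right)} = - \frac{\left(\left(\left(o^{2} + o o\right) + 6\right) + o\right) \left(o + 5\right)}{2} = - \frac{\left(\left(\left(o^{2} + o^{2}\right) + 6\right) + o\right) \left(5 + o\right)}{2} = - \frac{\left(\left(2 o^{2} + 6\right) + o\right) \left(5 + o\right)}{2} = - \frac{\left(\left(6 + 2 o^{2}\right) + o\right) \left(5 + o\right)}{2} = - \frac{\left(6 + o + 2 o^{2}\right) \left(5 + o\right)}{2} = - \frac{\left(5 + o\right) \left(6 + o + 2 o^{2}\right)}{2}$)
$\left(24 - 8\right) - 24 y{\left(-5 \right)} = \left(24 - 8\right) - 24 \left(-15 - \left(-5\right)^{3} - - \frac{55}{2} - \frac{11 \left(-5\right)^{2}}{2}\right) = \left(24 - 8\right) - 24 \left(-15 - -125 + \frac{55}{2} - \frac{275}{2}\right) = 16 - 24 \left(-15 + 125 + \frac{55}{2} - \frac{275}{2}\right) = 16 - 0 = 16 + 0 = 16$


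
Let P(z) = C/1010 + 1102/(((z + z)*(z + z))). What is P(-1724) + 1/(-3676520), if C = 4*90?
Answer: 98370880772051/275913428814880 ≈ 0.35653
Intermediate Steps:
C = 360
P(z) = 36/101 + 551/(2*z**2) (P(z) = 360/1010 + 1102/(((z + z)*(z + z))) = 360*(1/1010) + 1102/(((2*z)*(2*z))) = 36/101 + 1102/((4*z**2)) = 36/101 + 1102*(1/(4*z**2)) = 36/101 + 551/(2*z**2))
P(-1724) + 1/(-3676520) = (36/101 + (551/2)/(-1724)**2) + 1/(-3676520) = (36/101 + (551/2)*(1/2972176)) - 1/3676520 = (36/101 + 551/5944352) - 1/3676520 = 214052323/600379552 - 1/3676520 = 98370880772051/275913428814880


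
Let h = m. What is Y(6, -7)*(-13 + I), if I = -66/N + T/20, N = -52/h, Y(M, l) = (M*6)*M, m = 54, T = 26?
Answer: 798012/65 ≈ 12277.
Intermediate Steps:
Y(M, l) = 6*M² (Y(M, l) = (6*M)*M = 6*M²)
h = 54
N = -26/27 (N = -52/54 = -52*1/54 = -26/27 ≈ -0.96296)
I = 9079/130 (I = -66/(-26/27) + 26/20 = -66*(-27/26) + 26*(1/20) = 891/13 + 13/10 = 9079/130 ≈ 69.839)
Y(6, -7)*(-13 + I) = (6*6²)*(-13 + 9079/130) = (6*36)*(7389/130) = 216*(7389/130) = 798012/65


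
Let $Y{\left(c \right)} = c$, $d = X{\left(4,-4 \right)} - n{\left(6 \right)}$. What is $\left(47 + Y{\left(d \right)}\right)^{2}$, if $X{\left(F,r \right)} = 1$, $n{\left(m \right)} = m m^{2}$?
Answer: $28224$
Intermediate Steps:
$n{\left(m \right)} = m^{3}$
$d = -215$ ($d = 1 - 6^{3} = 1 - 216 = -215$)
$\left(47 + Y{\left(d \right)}\right)^{2} = \left(47 - 215\right)^{2} = \left(-168\right)^{2} = 28224$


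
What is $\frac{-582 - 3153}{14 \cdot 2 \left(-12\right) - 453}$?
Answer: $\frac{1245}{263} \approx 4.7338$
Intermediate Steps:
$\frac{-582 - 3153}{14 \cdot 2 \left(-12\right) - 453} = - \frac{3735}{28 \left(-12\right) - 453} = - \frac{3735}{-336 - 453} = - \frac{3735}{-789} = \left(-3735\right) \left(- \frac{1}{789}\right) = \frac{1245}{263}$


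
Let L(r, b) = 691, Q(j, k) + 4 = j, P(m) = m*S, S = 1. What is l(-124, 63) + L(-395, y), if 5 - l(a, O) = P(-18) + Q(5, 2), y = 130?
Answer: 713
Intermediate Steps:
P(m) = m (P(m) = m*1 = m)
Q(j, k) = -4 + j
l(a, O) = 22 (l(a, O) = 5 - (-18 + (-4 + 5)) = 5 - (-18 + 1) = 5 - 1*(-17) = 5 + 17 = 22)
l(-124, 63) + L(-395, y) = 22 + 691 = 713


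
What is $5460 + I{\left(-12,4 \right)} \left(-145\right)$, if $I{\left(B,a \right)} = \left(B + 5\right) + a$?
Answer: $5895$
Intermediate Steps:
$I{\left(B,a \right)} = 5 + B + a$ ($I{\left(B,a \right)} = \left(5 + B\right) + a = 5 + B + a$)
$5460 + I{\left(-12,4 \right)} \left(-145\right) = 5460 + \left(5 - 12 + 4\right) \left(-145\right) = 5460 - -435 = 5460 + 435 = 5895$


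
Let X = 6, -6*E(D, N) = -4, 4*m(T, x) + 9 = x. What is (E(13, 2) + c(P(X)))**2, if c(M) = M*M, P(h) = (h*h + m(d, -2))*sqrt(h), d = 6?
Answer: 25350053089/576 ≈ 4.4010e+7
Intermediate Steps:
m(T, x) = -9/4 + x/4
E(D, N) = 2/3 (E(D, N) = -1/6*(-4) = 2/3)
P(h) = sqrt(h)*(-11/4 + h**2) (P(h) = (h*h + (-9/4 + (1/4)*(-2)))*sqrt(h) = (h**2 + (-9/4 - 1/2))*sqrt(h) = (h**2 - 11/4)*sqrt(h) = (-11/4 + h**2)*sqrt(h) = sqrt(h)*(-11/4 + h**2))
c(M) = M**2
(E(13, 2) + c(P(X)))**2 = (2/3 + (sqrt(6)*(-11/4 + 6**2))**2)**2 = (2/3 + (sqrt(6)*(-11/4 + 36))**2)**2 = (2/3 + (sqrt(6)*(133/4))**2)**2 = (2/3 + (133*sqrt(6)/4)**2)**2 = (2/3 + 53067/8)**2 = (159217/24)**2 = 25350053089/576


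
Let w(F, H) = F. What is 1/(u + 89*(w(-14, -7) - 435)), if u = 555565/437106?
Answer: -437106/17466637301 ≈ -2.5025e-5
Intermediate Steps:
u = 555565/437106 (u = 555565*(1/437106) = 555565/437106 ≈ 1.2710)
1/(u + 89*(w(-14, -7) - 435)) = 1/(555565/437106 + 89*(-14 - 435)) = 1/(555565/437106 + 89*(-449)) = 1/(555565/437106 - 39961) = 1/(-17466637301/437106) = -437106/17466637301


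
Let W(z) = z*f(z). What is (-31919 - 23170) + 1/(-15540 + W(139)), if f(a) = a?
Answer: -208291508/3781 ≈ -55089.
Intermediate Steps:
W(z) = z² (W(z) = z*z = z²)
(-31919 - 23170) + 1/(-15540 + W(139)) = (-31919 - 23170) + 1/(-15540 + 139²) = -55089 + 1/(-15540 + 19321) = -55089 + 1/3781 = -208291508/3781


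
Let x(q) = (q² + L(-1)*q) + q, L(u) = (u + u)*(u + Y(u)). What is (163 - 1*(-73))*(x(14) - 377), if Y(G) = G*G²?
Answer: -26196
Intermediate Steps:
Y(G) = G³
L(u) = 2*u*(u + u³) (L(u) = (u + u)*(u + u³) = (2*u)*(u + u³) = 2*u*(u + u³))
x(q) = q² + 5*q (x(q) = (q² + (2*(-1)²*(1 + (-1)²))*q) + q = (q² + (2*1*(1 + 1))*q) + q = (q² + (2*1*2)*q) + q = (q² + 4*q) + q = q² + 5*q)
(163 - 1*(-73))*(x(14) - 377) = (163 - 1*(-73))*(14*(5 + 14) - 377) = (163 + 73)*(14*19 - 377) = 236*(266 - 377) = 236*(-111) = -26196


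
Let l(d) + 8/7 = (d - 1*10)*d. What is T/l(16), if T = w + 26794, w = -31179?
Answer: -30695/664 ≈ -46.227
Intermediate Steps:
T = -4385 (T = -31179 + 26794 = -4385)
l(d) = -8/7 + d*(-10 + d) (l(d) = -8/7 + (d - 1*10)*d = -8/7 + (d - 10)*d = -8/7 + (-10 + d)*d = -8/7 + d*(-10 + d))
T/l(16) = -4385/(-8/7 + 16**2 - 10*16) = -4385/(-8/7 + 256 - 160) = -4385/664/7 = -4385*7/664 = -30695/664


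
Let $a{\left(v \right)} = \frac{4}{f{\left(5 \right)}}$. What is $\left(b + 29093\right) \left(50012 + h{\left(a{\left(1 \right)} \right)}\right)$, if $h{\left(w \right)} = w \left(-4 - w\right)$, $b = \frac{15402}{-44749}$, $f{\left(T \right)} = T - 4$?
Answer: $\frac{65067325404900}{44749} \approx 1.4541 \cdot 10^{9}$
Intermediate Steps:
$f{\left(T \right)} = -4 + T$ ($f{\left(T \right)} = T - 4 = -4 + T$)
$b = - \frac{15402}{44749}$ ($b = 15402 \left(- \frac{1}{44749}\right) = - \frac{15402}{44749} \approx -0.34419$)
$a{\left(v \right)} = 4$ ($a{\left(v \right)} = \frac{4}{-4 + 5} = \frac{4}{1} = 4 \cdot 1 = 4$)
$\left(b + 29093\right) \left(50012 + h{\left(a{\left(1 \right)} \right)}\right) = \left(- \frac{15402}{44749} + 29093\right) \left(50012 - 4 \left(4 + 4\right)\right) = \frac{1301867255 \left(50012 - 4 \cdot 8\right)}{44749} = \frac{1301867255 \left(50012 - 32\right)}{44749} = \frac{1301867255}{44749} \cdot 49980 = \frac{65067325404900}{44749}$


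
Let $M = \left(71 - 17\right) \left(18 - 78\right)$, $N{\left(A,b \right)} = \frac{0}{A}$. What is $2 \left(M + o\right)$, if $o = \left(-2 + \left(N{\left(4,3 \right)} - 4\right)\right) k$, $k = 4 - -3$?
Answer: $-6564$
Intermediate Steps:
$N{\left(A,b \right)} = 0$
$k = 7$ ($k = 4 + 3 = 7$)
$M = -3240$ ($M = 54 \left(-60\right) = -3240$)
$o = -42$ ($o = \left(-2 + \left(0 - 4\right)\right) 7 = \left(-2 - 4\right) 7 = \left(-6\right) 7 = -42$)
$2 \left(M + o\right) = 2 \left(-3240 - 42\right) = 2 \left(-3282\right) = -6564$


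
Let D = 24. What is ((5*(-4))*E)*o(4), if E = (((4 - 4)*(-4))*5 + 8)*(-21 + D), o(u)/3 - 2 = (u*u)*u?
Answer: -95040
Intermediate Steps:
o(u) = 6 + 3*u**3 (o(u) = 6 + 3*((u*u)*u) = 6 + 3*(u**2*u) = 6 + 3*u**3)
E = 24 (E = (((4 - 4)*(-4))*5 + 8)*(-21 + 24) = ((0*(-4))*5 + 8)*3 = (0*5 + 8)*3 = (0 + 8)*3 = 8*3 = 24)
((5*(-4))*E)*o(4) = ((5*(-4))*24)*(6 + 3*4**3) = (-20*24)*(6 + 3*64) = -480*(6 + 192) = -480*198 = -95040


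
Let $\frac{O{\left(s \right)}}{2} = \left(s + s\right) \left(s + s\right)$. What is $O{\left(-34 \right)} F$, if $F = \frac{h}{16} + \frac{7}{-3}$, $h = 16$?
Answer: $- \frac{36992}{3} \approx -12331.0$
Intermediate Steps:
$O{\left(s \right)} = 8 s^{2}$ ($O{\left(s \right)} = 2 \left(s + s\right) \left(s + s\right) = 2 \cdot 2 s 2 s = 2 \cdot 4 s^{2} = 8 s^{2}$)
$F = - \frac{4}{3}$ ($F = \frac{16}{16} + \frac{7}{-3} = 16 \cdot \frac{1}{16} + 7 \left(- \frac{1}{3}\right) = 1 - \frac{7}{3} = - \frac{4}{3} \approx -1.3333$)
$O{\left(-34 \right)} F = 8 \left(-34\right)^{2} \left(- \frac{4}{3}\right) = 8 \cdot 1156 \left(- \frac{4}{3}\right) = 9248 \left(- \frac{4}{3}\right) = - \frac{36992}{3}$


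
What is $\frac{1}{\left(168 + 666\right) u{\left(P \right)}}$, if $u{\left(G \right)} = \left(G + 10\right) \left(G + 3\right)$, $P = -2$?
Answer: $\frac{1}{6672} \approx 0.00014988$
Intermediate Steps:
$u{\left(G \right)} = \left(3 + G\right) \left(10 + G\right)$ ($u{\left(G \right)} = \left(10 + G\right) \left(3 + G\right) = \left(3 + G\right) \left(10 + G\right)$)
$\frac{1}{\left(168 + 666\right) u{\left(P \right)}} = \frac{1}{\left(168 + 666\right) \left(30 + \left(-2\right)^{2} + 13 \left(-2\right)\right)} = \frac{1}{834 \left(30 + 4 - 26\right)} = \frac{1}{834 \cdot 8} = \frac{1}{834} \cdot \frac{1}{8} = \frac{1}{6672}$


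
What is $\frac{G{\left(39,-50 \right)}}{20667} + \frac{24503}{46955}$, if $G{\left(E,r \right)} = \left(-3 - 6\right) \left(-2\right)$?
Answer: $\frac{169082897}{323472995} \approx 0.52271$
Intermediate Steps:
$G{\left(E,r \right)} = 18$ ($G{\left(E,r \right)} = \left(-9\right) \left(-2\right) = 18$)
$\frac{G{\left(39,-50 \right)}}{20667} + \frac{24503}{46955} = \frac{18}{20667} + \frac{24503}{46955} = 18 \cdot \frac{1}{20667} + 24503 \cdot \frac{1}{46955} = \frac{6}{6889} + \frac{24503}{46955} = \frac{169082897}{323472995}$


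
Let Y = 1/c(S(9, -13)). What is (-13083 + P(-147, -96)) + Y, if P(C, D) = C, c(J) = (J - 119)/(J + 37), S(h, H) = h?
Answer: -727673/55 ≈ -13230.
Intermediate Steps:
c(J) = (-119 + J)/(37 + J)
Y = -23/55 (Y = 1/((-119 + 9)/(37 + 9)) = 1/(-110/46) = 1/((1/46)*(-110)) = 1/(-55/23) = -23/55 ≈ -0.41818)
(-13083 + P(-147, -96)) + Y = (-13083 - 147) - 23/55 = -13230 - 23/55 = -727673/55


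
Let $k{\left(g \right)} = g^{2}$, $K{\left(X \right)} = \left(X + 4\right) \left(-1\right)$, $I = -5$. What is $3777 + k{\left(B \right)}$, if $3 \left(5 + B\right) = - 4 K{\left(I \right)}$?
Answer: $\frac{34354}{9} \approx 3817.1$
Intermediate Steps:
$K{\left(X \right)} = -4 - X$ ($K{\left(X \right)} = \left(4 + X\right) \left(-1\right) = -4 - X$)
$B = - \frac{19}{3}$ ($B = -5 + \frac{\left(-4\right) \left(-4 - -5\right)}{3} = -5 + \frac{\left(-4\right) \left(-4 + 5\right)}{3} = -5 + \frac{\left(-4\right) 1}{3} = -5 + \frac{1}{3} \left(-4\right) = -5 - \frac{4}{3} = - \frac{19}{3} \approx -6.3333$)
$3777 + k{\left(B \right)} = 3777 + \left(- \frac{19}{3}\right)^{2} = 3777 + \frac{361}{9} = \frac{34354}{9}$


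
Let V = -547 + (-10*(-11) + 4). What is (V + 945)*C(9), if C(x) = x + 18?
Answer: 13824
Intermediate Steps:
V = -433 (V = -547 + (110 + 4) = -547 + 114 = -433)
C(x) = 18 + x
(V + 945)*C(9) = (-433 + 945)*(18 + 9) = 512*27 = 13824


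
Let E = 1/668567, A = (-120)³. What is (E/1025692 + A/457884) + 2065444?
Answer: 18014719440044825902623/8721975689366716 ≈ 2.0654e+6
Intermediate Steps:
A = -1728000
E = 1/668567 ≈ 1.4957e-6
(E/1025692 + A/457884) + 2065444 = ((1/668567)/1025692 - 1728000/457884) + 2065444 = ((1/668567)*(1/1025692) - 1728000*1/457884) + 2065444 = (1/685743823364 - 48000/12719) + 2065444 = -32915703521459281/8721975689366716 + 2065444 = 18014719440044825902623/8721975689366716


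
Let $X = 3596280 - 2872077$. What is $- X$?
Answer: $-724203$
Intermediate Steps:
$X = 724203$
$- X = \left(-1\right) 724203 = -724203$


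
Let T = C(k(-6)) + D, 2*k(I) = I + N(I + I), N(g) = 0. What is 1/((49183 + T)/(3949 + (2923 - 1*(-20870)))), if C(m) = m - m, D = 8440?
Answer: 27742/57623 ≈ 0.48144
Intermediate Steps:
k(I) = I/2 (k(I) = (I + 0)/2 = I/2)
C(m) = 0
T = 8440 (T = 0 + 8440 = 8440)
1/((49183 + T)/(3949 + (2923 - 1*(-20870)))) = 1/((49183 + 8440)/(3949 + (2923 - 1*(-20870)))) = 1/(57623/(3949 + (2923 + 20870))) = 1/(57623/(3949 + 23793)) = 1/(57623/27742) = 27742/57623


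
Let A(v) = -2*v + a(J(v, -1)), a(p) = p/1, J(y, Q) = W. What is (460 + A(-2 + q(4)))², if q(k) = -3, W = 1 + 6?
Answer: 227529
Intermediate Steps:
W = 7
J(y, Q) = 7
a(p) = p (a(p) = p*1 = p)
A(v) = 7 - 2*v (A(v) = -2*v + 7 = 7 - 2*v)
(460 + A(-2 + q(4)))² = (460 + (7 - 2*(-2 - 3)))² = (460 + (7 - 2*(-5)))² = (460 + (7 + 10))² = (460 + 17)² = 477² = 227529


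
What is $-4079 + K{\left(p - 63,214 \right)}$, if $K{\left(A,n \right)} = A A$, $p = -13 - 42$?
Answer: $9845$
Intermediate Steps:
$p = -55$
$K{\left(A,n \right)} = A^{2}$
$-4079 + K{\left(p - 63,214 \right)} = -4079 + \left(-55 - 63\right)^{2} = -4079 + \left(-118\right)^{2} = -4079 + 13924 = 9845$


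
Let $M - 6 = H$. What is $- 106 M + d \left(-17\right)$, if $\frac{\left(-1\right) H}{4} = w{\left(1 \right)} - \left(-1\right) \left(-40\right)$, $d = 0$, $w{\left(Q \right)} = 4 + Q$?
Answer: $-15476$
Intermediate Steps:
$H = 140$ ($H = - 4 \left(\left(4 + 1\right) - \left(-1\right) \left(-40\right)\right) = - 4 \left(5 - 40\right) = \left(-4\right) \left(-35\right) = 140$)
$M = 146$ ($M = 6 + 140 = 146$)
$- 106 M + d \left(-17\right) = \left(-106\right) 146 + 0 \left(-17\right) = -15476 + 0 = -15476$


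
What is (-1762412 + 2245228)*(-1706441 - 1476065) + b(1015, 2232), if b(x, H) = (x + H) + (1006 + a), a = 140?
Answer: -1536564812503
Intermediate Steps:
b(x, H) = 1146 + H + x (b(x, H) = (x + H) + (1006 + 140) = (H + x) + 1146 = 1146 + H + x)
(-1762412 + 2245228)*(-1706441 - 1476065) + b(1015, 2232) = (-1762412 + 2245228)*(-1706441 - 1476065) + (1146 + 2232 + 1015) = 482816*(-3182506) + 4393 = -1536564816896 + 4393 = -1536564812503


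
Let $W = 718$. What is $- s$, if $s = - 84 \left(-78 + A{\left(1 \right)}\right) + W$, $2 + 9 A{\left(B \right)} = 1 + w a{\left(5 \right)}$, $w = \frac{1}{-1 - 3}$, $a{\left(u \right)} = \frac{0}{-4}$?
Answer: $- \frac{21838}{3} \approx -7279.3$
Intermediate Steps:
$a{\left(u \right)} = 0$ ($a{\left(u \right)} = 0 \left(- \frac{1}{4}\right) = 0$)
$w = - \frac{1}{4}$ ($w = \frac{1}{-4} = - \frac{1}{4} \approx -0.25$)
$A{\left(B \right)} = - \frac{1}{9}$ ($A{\left(B \right)} = - \frac{2}{9} + \frac{1 - 0}{9} = - \frac{2}{9} + \frac{1 + 0}{9} = - \frac{2}{9} + \frac{1}{9} \cdot 1 = - \frac{2}{9} + \frac{1}{9} = - \frac{1}{9}$)
$s = \frac{21838}{3}$ ($s = - 84 \left(-78 - \frac{1}{9}\right) + 718 = \left(-84\right) \left(- \frac{703}{9}\right) + 718 = \frac{19684}{3} + 718 = \frac{21838}{3} \approx 7279.3$)
$- s = \left(-1\right) \frac{21838}{3} = - \frac{21838}{3}$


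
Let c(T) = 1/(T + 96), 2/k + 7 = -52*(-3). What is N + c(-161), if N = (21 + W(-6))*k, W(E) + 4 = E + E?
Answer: 501/9685 ≈ 0.051730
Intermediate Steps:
k = 2/149 (k = 2/(-7 - 52*(-3)) = 2/(-7 + 156) = 2/149 ≈ 0.013423)
W(E) = -4 + 2*E (W(E) = -4 + (E + E) = -4 + 2*E)
c(T) = 1/(96 + T)
N = 10/149 (N = (21 + (-4 + 2*(-6)))*(2/149) = (21 + (-4 - 12))*(2/149) = (21 - 16)*(2/149) = 5*(2/149) = 10/149 ≈ 0.067114)
N + c(-161) = 10/149 + 1/(96 - 161) = 10/149 + 1/(-65) = 10/149 - 1/65 = 501/9685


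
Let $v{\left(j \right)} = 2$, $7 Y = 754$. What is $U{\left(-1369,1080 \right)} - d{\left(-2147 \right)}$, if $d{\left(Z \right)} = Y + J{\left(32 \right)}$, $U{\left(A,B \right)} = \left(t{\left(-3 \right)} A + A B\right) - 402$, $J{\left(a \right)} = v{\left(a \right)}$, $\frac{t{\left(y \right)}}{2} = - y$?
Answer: $- \frac{10410720}{7} \approx -1.4872 \cdot 10^{6}$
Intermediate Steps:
$Y = \frac{754}{7}$ ($Y = \frac{1}{7} \cdot 754 = \frac{754}{7} \approx 107.71$)
$t{\left(y \right)} = - 2 y$ ($t{\left(y \right)} = 2 \left(- y\right) = - 2 y$)
$J{\left(a \right)} = 2$
$U{\left(A,B \right)} = -402 + 6 A + A B$ ($U{\left(A,B \right)} = \left(\left(-2\right) \left(-3\right) A + A B\right) - 402 = \left(6 A + A B\right) - 402 = -402 + 6 A + A B$)
$d{\left(Z \right)} = \frac{768}{7}$ ($d{\left(Z \right)} = \frac{754}{7} + 2 = \frac{768}{7}$)
$U{\left(-1369,1080 \right)} - d{\left(-2147 \right)} = \left(-402 + 6 \left(-1369\right) - 1478520\right) - \frac{768}{7} = \left(-402 - 8214 - 1478520\right) - \frac{768}{7} = -1487136 - \frac{768}{7} = - \frac{10410720}{7}$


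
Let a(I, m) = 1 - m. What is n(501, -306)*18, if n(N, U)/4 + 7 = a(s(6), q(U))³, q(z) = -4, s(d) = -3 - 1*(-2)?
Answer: 8496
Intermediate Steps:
s(d) = -1 (s(d) = -3 + 2 = -1)
n(N, U) = 472 (n(N, U) = -28 + 4*(1 - 1*(-4))³ = -28 + 4*(1 + 4)³ = -28 + 4*5³ = -28 + 4*125 = -28 + 500 = 472)
n(501, -306)*18 = 472*18 = 8496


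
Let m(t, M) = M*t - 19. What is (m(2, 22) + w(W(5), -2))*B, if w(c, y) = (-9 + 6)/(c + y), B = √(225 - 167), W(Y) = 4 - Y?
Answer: 26*√58 ≈ 198.01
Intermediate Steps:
m(t, M) = -19 + M*t
B = √58 ≈ 7.6158
w(c, y) = -3/(c + y)
(m(2, 22) + w(W(5), -2))*B = ((-19 + 22*2) - 3/((4 - 1*5) - 2))*√58 = ((-19 + 44) - 3/((4 - 5) - 2))*√58 = (25 - 3/(-1 - 2))*√58 = (25 - 3/(-3))*√58 = (25 - 3*(-⅓))*√58 = (25 + 1)*√58 = 26*√58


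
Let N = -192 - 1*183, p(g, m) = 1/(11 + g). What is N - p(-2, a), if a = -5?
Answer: -3376/9 ≈ -375.11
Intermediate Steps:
N = -375 (N = -192 - 183 = -375)
N - p(-2, a) = -375 - 1/(11 - 2) = -375 - 1/9 = -375 - 1*⅑ = -375 - ⅑ = -3376/9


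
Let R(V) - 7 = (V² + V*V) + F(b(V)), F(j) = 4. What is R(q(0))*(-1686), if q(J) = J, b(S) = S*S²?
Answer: -18546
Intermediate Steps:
b(S) = S³
R(V) = 11 + 2*V² (R(V) = 7 + ((V² + V*V) + 4) = 7 + ((V² + V²) + 4) = 7 + (2*V² + 4) = 7 + (4 + 2*V²) = 11 + 2*V²)
R(q(0))*(-1686) = (11 + 2*0²)*(-1686) = (11 + 2*0)*(-1686) = (11 + 0)*(-1686) = 11*(-1686) = -18546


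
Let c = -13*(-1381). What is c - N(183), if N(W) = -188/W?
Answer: 3285587/183 ≈ 17954.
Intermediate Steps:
c = 17953
c - N(183) = 17953 - (-188)/183 = 17953 - 1*(-188/183) = 17953 + 188/183 = 3285587/183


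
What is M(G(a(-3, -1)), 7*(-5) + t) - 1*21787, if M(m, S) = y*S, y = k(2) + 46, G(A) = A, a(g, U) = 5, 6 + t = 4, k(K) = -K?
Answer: -23415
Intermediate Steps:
t = -2 (t = -6 + 4 = -2)
y = 44 (y = -1*2 + 46 = -2 + 46 = 44)
M(m, S) = 44*S
M(G(a(-3, -1)), 7*(-5) + t) - 1*21787 = 44*(7*(-5) - 2) - 1*21787 = 44*(-35 - 2) - 21787 = 44*(-37) - 21787 = -1628 - 21787 = -23415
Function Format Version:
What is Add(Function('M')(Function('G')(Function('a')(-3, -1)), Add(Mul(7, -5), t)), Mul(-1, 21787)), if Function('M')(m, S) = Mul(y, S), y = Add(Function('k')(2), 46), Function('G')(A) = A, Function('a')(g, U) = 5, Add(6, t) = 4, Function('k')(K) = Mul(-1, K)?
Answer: -23415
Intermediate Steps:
t = -2 (t = Add(-6, 4) = -2)
y = 44 (y = Add(Mul(-1, 2), 46) = Add(-2, 46) = 44)
Function('M')(m, S) = Mul(44, S)
Add(Function('M')(Function('G')(Function('a')(-3, -1)), Add(Mul(7, -5), t)), Mul(-1, 21787)) = Add(Mul(44, Add(Mul(7, -5), -2)), Mul(-1, 21787)) = Add(Mul(44, Add(-35, -2)), -21787) = Add(Mul(44, -37), -21787) = Add(-1628, -21787) = -23415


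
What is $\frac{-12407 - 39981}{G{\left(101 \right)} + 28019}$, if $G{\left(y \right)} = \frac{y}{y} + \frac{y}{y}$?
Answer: $- \frac{7484}{4003} \approx -1.8696$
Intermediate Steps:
$G{\left(y \right)} = 2$ ($G{\left(y \right)} = 1 + 1 = 2$)
$\frac{-12407 - 39981}{G{\left(101 \right)} + 28019} = \frac{-12407 - 39981}{2 + 28019} = - \frac{52388}{28021} = \left(-52388\right) \frac{1}{28021} = - \frac{7484}{4003}$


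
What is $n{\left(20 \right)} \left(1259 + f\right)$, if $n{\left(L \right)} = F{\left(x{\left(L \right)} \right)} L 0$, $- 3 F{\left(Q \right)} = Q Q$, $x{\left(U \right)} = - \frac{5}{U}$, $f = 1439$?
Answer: $0$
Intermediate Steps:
$F{\left(Q \right)} = - \frac{Q^{2}}{3}$ ($F{\left(Q \right)} = - \frac{Q Q}{3} = - \frac{Q^{2}}{3}$)
$n{\left(L \right)} = 0$ ($n{\left(L \right)} = - \frac{\left(- \frac{5}{L}\right)^{2}}{3} L 0 = - \frac{25 \frac{1}{L^{2}}}{3} L 0 = - \frac{25}{3 L^{2}} L 0 = - \frac{25}{3 L} 0 = 0$)
$n{\left(20 \right)} \left(1259 + f\right) = 0 \left(1259 + 1439\right) = 0 \cdot 2698 = 0$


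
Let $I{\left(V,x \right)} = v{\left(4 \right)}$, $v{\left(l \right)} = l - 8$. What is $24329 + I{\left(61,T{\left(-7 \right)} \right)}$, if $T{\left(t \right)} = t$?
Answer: $24325$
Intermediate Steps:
$v{\left(l \right)} = -8 + l$
$I{\left(V,x \right)} = -4$ ($I{\left(V,x \right)} = -8 + 4 = -4$)
$24329 + I{\left(61,T{\left(-7 \right)} \right)} = 24329 - 4 = 24325$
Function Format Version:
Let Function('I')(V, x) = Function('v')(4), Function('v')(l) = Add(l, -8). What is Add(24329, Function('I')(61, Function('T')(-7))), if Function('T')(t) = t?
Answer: 24325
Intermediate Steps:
Function('v')(l) = Add(-8, l)
Function('I')(V, x) = -4 (Function('I')(V, x) = Add(-8, 4) = -4)
Add(24329, Function('I')(61, Function('T')(-7))) = Add(24329, -4) = 24325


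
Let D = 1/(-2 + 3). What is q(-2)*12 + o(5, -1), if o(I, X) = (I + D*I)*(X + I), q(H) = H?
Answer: 16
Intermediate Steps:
D = 1 (D = 1/1 = 1)
o(I, X) = 2*I*(I + X) (o(I, X) = (I + 1*I)*(X + I) = (I + I)*(I + X) = (2*I)*(I + X) = 2*I*(I + X))
q(-2)*12 + o(5, -1) = -2*12 + 2*5*(5 - 1) = -24 + 2*5*4 = -24 + 40 = 16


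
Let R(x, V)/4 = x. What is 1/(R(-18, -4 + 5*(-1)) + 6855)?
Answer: 1/6783 ≈ 0.00014743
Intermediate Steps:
R(x, V) = 4*x
1/(R(-18, -4 + 5*(-1)) + 6855) = 1/(4*(-18) + 6855) = 1/(-72 + 6855) = 1/6783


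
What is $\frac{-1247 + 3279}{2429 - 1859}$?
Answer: $\frac{1016}{285} \approx 3.5649$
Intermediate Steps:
$\frac{-1247 + 3279}{2429 - 1859} = \frac{2032}{570} = 2032 \cdot \frac{1}{570} = \frac{1016}{285}$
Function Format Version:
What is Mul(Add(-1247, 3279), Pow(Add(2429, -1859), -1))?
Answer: Rational(1016, 285) ≈ 3.5649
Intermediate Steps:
Mul(Add(-1247, 3279), Pow(Add(2429, -1859), -1)) = Mul(2032, Pow(570, -1)) = Mul(2032, Rational(1, 570)) = Rational(1016, 285)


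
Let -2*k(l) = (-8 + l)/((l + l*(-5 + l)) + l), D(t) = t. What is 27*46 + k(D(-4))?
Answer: 17391/14 ≈ 1242.2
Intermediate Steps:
k(l) = -(-8 + l)/(2*(2*l + l*(-5 + l))) (k(l) = -(-8 + l)/(2*((l + l*(-5 + l)) + l)) = -(-8 + l)/(2*(2*l + l*(-5 + l))))
27*46 + k(D(-4)) = 27*46 + (½)*(8 - 1*(-4))/(-4*(-3 - 4)) = 1242 + (½)*(-¼)*(8 + 4)/(-7) = 1242 + (½)*(-¼)*(-⅐)*12 = 1242 + 3/14 = 17391/14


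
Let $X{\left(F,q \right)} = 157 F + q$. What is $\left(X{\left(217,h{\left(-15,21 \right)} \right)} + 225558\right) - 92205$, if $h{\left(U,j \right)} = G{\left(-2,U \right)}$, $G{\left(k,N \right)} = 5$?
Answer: $167427$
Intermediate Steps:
$h{\left(U,j \right)} = 5$
$X{\left(F,q \right)} = q + 157 F$
$\left(X{\left(217,h{\left(-15,21 \right)} \right)} + 225558\right) - 92205 = \left(\left(5 + 157 \cdot 217\right) + 225558\right) - 92205 = \left(\left(5 + 34069\right) + 225558\right) - 92205 = \left(34074 + 225558\right) - 92205 = 259632 - 92205 = 167427$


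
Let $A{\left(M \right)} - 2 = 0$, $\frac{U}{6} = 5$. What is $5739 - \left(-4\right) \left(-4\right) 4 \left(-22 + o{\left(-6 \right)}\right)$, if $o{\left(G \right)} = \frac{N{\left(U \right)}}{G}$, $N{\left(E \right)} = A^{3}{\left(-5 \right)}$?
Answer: $\frac{21697}{3} \approx 7232.3$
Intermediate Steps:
$U = 30$ ($U = 6 \cdot 5 = 30$)
$A{\left(M \right)} = 2$ ($A{\left(M \right)} = 2 + 0 = 2$)
$N{\left(E \right)} = 8$ ($N{\left(E \right)} = 2^{3} = 8$)
$o{\left(G \right)} = \frac{8}{G}$
$5739 - \left(-4\right) \left(-4\right) 4 \left(-22 + o{\left(-6 \right)}\right) = 5739 - \left(-4\right) \left(-4\right) 4 \left(-22 + \frac{8}{-6}\right) = 5739 - 16 \cdot 4 \left(-22 + 8 \left(- \frac{1}{6}\right)\right) = 5739 - 64 \left(-22 - \frac{4}{3}\right) = 5739 - 64 \left(- \frac{70}{3}\right) = 5739 - - \frac{4480}{3} = 5739 + \frac{4480}{3} = \frac{21697}{3}$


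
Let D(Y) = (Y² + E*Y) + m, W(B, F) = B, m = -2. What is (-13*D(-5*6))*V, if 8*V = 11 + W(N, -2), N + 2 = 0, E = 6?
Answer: -42003/4 ≈ -10501.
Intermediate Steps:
N = -2 (N = -2 + 0 = -2)
D(Y) = -2 + Y² + 6*Y (D(Y) = (Y² + 6*Y) - 2 = -2 + Y² + 6*Y)
V = 9/8 (V = (11 - 2)/8 = (⅛)*9 = 9/8 ≈ 1.1250)
(-13*D(-5*6))*V = -13*(-2 + (-5*6)² + 6*(-5*6))*(9/8) = -13*(-2 + (-30)² + 6*(-30))*(9/8) = -13*(-2 + 900 - 180)*(9/8) = -13*718*(9/8) = -9334*9/8 = -42003/4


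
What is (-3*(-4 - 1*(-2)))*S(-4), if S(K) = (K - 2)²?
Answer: 216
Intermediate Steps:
S(K) = (-2 + K)²
(-3*(-4 - 1*(-2)))*S(-4) = (-3*(-4 - 1*(-2)))*(-2 - 4)² = -3*(-4 + 2)*(-6)² = -3*(-2)*36 = 6*36 = 216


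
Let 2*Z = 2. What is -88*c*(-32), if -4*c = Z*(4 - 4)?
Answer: 0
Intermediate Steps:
Z = 1 (Z = (½)*2 = 1)
c = 0 (c = -(4 - 4)/4 = -0/4 = -¼*0 = 0)
-88*c*(-32) = -88*0*(-32) = 0*(-32) = 0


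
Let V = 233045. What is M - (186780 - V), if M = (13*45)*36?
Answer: 67325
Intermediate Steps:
M = 21060 (M = 585*36 = 21060)
M - (186780 - V) = 21060 - (186780 - 1*233045) = 21060 - (186780 - 233045) = 21060 - 1*(-46265) = 21060 + 46265 = 67325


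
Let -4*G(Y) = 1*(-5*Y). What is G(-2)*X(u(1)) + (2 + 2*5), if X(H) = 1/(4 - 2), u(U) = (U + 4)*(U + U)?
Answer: 43/4 ≈ 10.750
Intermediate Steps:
u(U) = 2*U*(4 + U) (u(U) = (4 + U)*(2*U) = 2*U*(4 + U))
G(Y) = 5*Y/4 (G(Y) = -(-5*Y)/4 = -(-5)*Y/4 = 5*Y/4)
X(H) = ½ (X(H) = 1/2 = ½)
G(-2)*X(u(1)) + (2 + 2*5) = ((5/4)*(-2))*(½) + (2 + 2*5) = -5/2*½ + (2 + 10) = -5/4 + 12 = 43/4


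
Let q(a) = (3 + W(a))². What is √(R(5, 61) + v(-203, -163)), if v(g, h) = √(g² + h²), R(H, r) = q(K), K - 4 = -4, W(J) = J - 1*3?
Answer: 67778^(¼) ≈ 16.135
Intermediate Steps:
W(J) = -3 + J (W(J) = J - 3 = -3 + J)
K = 0 (K = 4 - 4 = 0)
q(a) = a² (q(a) = (3 + (-3 + a))² = a²)
R(H, r) = 0 (R(H, r) = 0² = 0)
√(R(5, 61) + v(-203, -163)) = √(0 + √((-203)² + (-163)²)) = √(0 + √(41209 + 26569)) = √(0 + √67778) = √(√67778) = 67778^(¼)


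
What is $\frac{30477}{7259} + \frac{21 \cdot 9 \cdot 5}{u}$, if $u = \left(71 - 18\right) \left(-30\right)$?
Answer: $\frac{2773245}{769454} \approx 3.6042$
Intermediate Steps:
$u = -1590$ ($u = 53 \left(-30\right) = -1590$)
$\frac{30477}{7259} + \frac{21 \cdot 9 \cdot 5}{u} = \frac{30477}{7259} + \frac{21 \cdot 9 \cdot 5}{-1590} = 30477 \cdot \frac{1}{7259} + 189 \cdot 5 \left(- \frac{1}{1590}\right) = \frac{30477}{7259} + 945 \left(- \frac{1}{1590}\right) = \frac{30477}{7259} - \frac{63}{106} = \frac{2773245}{769454}$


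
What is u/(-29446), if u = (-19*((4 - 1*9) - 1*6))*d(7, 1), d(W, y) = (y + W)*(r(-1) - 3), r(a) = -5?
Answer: 6688/14723 ≈ 0.45426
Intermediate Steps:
d(W, y) = -8*W - 8*y (d(W, y) = (y + W)*(-5 - 3) = (W + y)*(-8) = -8*W - 8*y)
u = -13376 (u = (-19*((4 - 1*9) - 1*6))*(-8*7 - 8*1) = (-19*((4 - 9) - 6))*(-56 - 8) = -19*(-5 - 6)*(-64) = -19*(-11)*(-64) = 209*(-64) = -13376)
u/(-29446) = -13376/(-29446) = -13376*(-1/29446) = 6688/14723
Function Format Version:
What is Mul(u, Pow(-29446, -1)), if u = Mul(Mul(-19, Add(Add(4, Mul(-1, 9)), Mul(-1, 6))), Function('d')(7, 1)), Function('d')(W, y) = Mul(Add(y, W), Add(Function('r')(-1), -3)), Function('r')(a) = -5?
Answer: Rational(6688, 14723) ≈ 0.45426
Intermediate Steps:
Function('d')(W, y) = Add(Mul(-8, W), Mul(-8, y)) (Function('d')(W, y) = Mul(Add(y, W), Add(-5, -3)) = Mul(Add(W, y), -8) = Add(Mul(-8, W), Mul(-8, y)))
u = -13376 (u = Mul(Mul(-19, Add(Add(4, Mul(-1, 9)), Mul(-1, 6))), Add(Mul(-8, 7), Mul(-8, 1))) = Mul(Mul(-19, Add(Add(4, -9), -6)), Add(-56, -8)) = Mul(Mul(-19, Add(-5, -6)), -64) = Mul(Mul(-19, -11), -64) = Mul(209, -64) = -13376)
Mul(u, Pow(-29446, -1)) = Mul(-13376, Pow(-29446, -1)) = Mul(-13376, Rational(-1, 29446)) = Rational(6688, 14723)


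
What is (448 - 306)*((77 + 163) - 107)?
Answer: 18886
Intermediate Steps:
(448 - 306)*((77 + 163) - 107) = 142*(240 - 107) = 142*133 = 18886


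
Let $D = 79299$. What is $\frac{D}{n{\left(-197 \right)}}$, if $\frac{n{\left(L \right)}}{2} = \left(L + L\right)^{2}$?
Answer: $\frac{79299}{310472} \approx 0.25541$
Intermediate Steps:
$n{\left(L \right)} = 8 L^{2}$ ($n{\left(L \right)} = 2 \left(L + L\right)^{2} = 2 \left(2 L\right)^{2} = 2 \cdot 4 L^{2} = 8 L^{2}$)
$\frac{D}{n{\left(-197 \right)}} = \frac{79299}{8 \left(-197\right)^{2}} = \frac{79299}{8 \cdot 38809} = \frac{79299}{310472}$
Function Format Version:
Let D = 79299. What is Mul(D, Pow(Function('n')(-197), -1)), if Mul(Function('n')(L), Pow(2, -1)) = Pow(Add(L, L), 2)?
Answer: Rational(79299, 310472) ≈ 0.25541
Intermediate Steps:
Function('n')(L) = Mul(8, Pow(L, 2)) (Function('n')(L) = Mul(2, Pow(Add(L, L), 2)) = Mul(2, Pow(Mul(2, L), 2)) = Mul(2, Mul(4, Pow(L, 2))) = Mul(8, Pow(L, 2)))
Mul(D, Pow(Function('n')(-197), -1)) = Mul(79299, Pow(Mul(8, Pow(-197, 2)), -1)) = Mul(79299, Pow(Mul(8, 38809), -1)) = Mul(79299, Pow(310472, -1)) = Mul(79299, Rational(1, 310472)) = Rational(79299, 310472)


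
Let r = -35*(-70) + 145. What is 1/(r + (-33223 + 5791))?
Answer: -1/24837 ≈ -4.0263e-5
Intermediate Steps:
r = 2595 (r = 2450 + 145 = 2595)
1/(r + (-33223 + 5791)) = 1/(2595 + (-33223 + 5791)) = 1/(2595 - 27432) = 1/(-24837) = -1/24837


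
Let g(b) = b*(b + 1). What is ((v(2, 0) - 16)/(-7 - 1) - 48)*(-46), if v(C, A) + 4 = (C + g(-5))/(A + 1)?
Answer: 4439/2 ≈ 2219.5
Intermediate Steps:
g(b) = b*(1 + b)
v(C, A) = -4 + (20 + C)/(1 + A) (v(C, A) = -4 + (C - 5*(1 - 5))/(A + 1) = -4 + (C - 5*(-4))/(1 + A) = -4 + (C + 20)/(1 + A) = -4 + (20 + C)/(1 + A))
((v(2, 0) - 16)/(-7 - 1) - 48)*(-46) = (((16 + 2 - 4*0)/(1 + 0) - 16)/(-7 - 1) - 48)*(-46) = (((16 + 2 + 0)/1 - 16)/(-8) - 48)*(-46) = ((1*18 - 16)*(-⅛) - 48)*(-46) = ((18 - 16)*(-⅛) - 48)*(-46) = (2*(-⅛) - 48)*(-46) = (-¼ - 48)*(-46) = -193/4*(-46) = 4439/2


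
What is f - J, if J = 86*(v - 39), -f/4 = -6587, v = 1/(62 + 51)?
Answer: 3356240/113 ≈ 29701.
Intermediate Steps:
v = 1/113 ≈ 0.0088496
f = 26348 (f = -4*(-6587) = 26348)
J = -378916/113 (J = 86*(1/113 - 39) = 86*(-4406/113) = -378916/113 ≈ -3353.2)
f - J = 26348 - 1*(-378916/113) = 26348 + 378916/113 = 3356240/113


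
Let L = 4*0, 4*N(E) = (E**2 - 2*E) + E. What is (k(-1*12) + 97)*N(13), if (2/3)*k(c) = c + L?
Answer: 3081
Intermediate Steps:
N(E) = -E/4 + E**2/4 (N(E) = ((E**2 - 2*E) + E)/4 = (E**2 - E)/4 = -E/4 + E**2/4)
L = 0
k(c) = 3*c/2 (k(c) = 3*(c + 0)/2 = 3*c/2)
(k(-1*12) + 97)*N(13) = (3*(-1*12)/2 + 97)*((1/4)*13*(-1 + 13)) = ((3/2)*(-12) + 97)*((1/4)*13*12) = (-18 + 97)*39 = 79*39 = 3081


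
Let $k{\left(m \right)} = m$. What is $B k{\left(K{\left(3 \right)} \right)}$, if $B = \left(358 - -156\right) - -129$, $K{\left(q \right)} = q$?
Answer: $1929$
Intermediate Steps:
$B = 643$ ($B = \left(358 + 156\right) + 129 = 514 + 129 = 643$)
$B k{\left(K{\left(3 \right)} \right)} = 643 \cdot 3 = 1929$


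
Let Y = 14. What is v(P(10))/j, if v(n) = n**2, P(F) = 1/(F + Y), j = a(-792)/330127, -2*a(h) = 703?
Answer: -330127/202464 ≈ -1.6305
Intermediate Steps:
a(h) = -703/2 (a(h) = -1/2*703 = -703/2)
j = -703/660254 (j = -703/2/330127 = -703/2*1/330127 = -703/660254 ≈ -0.0010647)
P(F) = 1/(14 + F) (P(F) = 1/(F + 14) = 1/(14 + F))
v(P(10))/j = (1/(14 + 10))**2/(-703/660254) = (1/24)**2*(-660254/703) = (1/576)*(-660254/703) = -330127/202464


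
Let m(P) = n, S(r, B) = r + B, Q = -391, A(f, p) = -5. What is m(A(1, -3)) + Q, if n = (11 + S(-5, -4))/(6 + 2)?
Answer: -1563/4 ≈ -390.75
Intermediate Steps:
S(r, B) = B + r
n = ¼ (n = (11 + (-4 - 5))/(6 + 2) = (11 - 9)/8 = 2*(⅛) = ¼ ≈ 0.25000)
m(P) = ¼
m(A(1, -3)) + Q = ¼ - 391 = -1563/4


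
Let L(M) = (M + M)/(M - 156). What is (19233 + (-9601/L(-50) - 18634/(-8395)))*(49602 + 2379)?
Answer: -2368849386507/83950 ≈ -2.8217e+7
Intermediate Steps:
L(M) = 2*M/(-156 + M) (L(M) = (2*M)/(-156 + M) = 2*M/(-156 + M))
(19233 + (-9601/L(-50) - 18634/(-8395)))*(49602 + 2379) = (19233 + (-9601/(2*(-50)/(-156 - 50)) - 18634/(-8395)))*(49602 + 2379) = (19233 + (-9601/(2*(-50)/(-206)) - 18634*(-1/8395)))*51981 = (19233 + (-9601/(2*(-50)*(-1/206)) + 18634/8395))*51981 = (19233 + (-9601/50/103 + 18634/8395))*51981 = (19233 + (-9601*103/50 + 18634/8395))*51981 = (19233 + (-988903/50 + 18634/8395))*51981 = (19233 - 1660181797/83950)*51981 = -45571447/83950*51981 = -2368849386507/83950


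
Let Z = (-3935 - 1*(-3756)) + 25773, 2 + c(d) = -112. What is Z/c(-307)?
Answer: -12797/57 ≈ -224.51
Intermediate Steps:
c(d) = -114 (c(d) = -2 - 112 = -114)
Z = 25594 (Z = (-3935 + 3756) + 25773 = -179 + 25773 = 25594)
Z/c(-307) = 25594/(-114) = 25594*(-1/114) = -12797/57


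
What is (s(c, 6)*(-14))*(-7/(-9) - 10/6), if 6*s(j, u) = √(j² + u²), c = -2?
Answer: 112*√10/27 ≈ 13.118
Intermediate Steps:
s(j, u) = √(j² + u²)/6
(s(c, 6)*(-14))*(-7/(-9) - 10/6) = ((√((-2)² + 6²)/6)*(-14))*(-7/(-9) - 10/6) = ((√(4 + 36)/6)*(-14))*(-7*(-⅑) - 10*⅙) = ((√40/6)*(-14))*(7/9 - 5/3) = (((2*√10)/6)*(-14))*(-8/9) = ((√10/3)*(-14))*(-8/9) = -14*√10/3*(-8/9) = 112*√10/27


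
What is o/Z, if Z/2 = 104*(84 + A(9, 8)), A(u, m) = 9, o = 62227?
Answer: 62227/19344 ≈ 3.2169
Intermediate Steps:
Z = 19344 (Z = 2*(104*(84 + 9)) = 2*(104*93) = 2*9672 = 19344)
o/Z = 62227/19344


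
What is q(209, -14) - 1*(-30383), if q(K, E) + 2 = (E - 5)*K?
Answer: 26410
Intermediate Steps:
q(K, E) = -2 + K*(-5 + E) (q(K, E) = -2 + (E - 5)*K = -2 + (-5 + E)*K = -2 + K*(-5 + E))
q(209, -14) - 1*(-30383) = (-2 - 5*209 - 14*209) - 1*(-30383) = (-2 - 1045 - 2926) + 30383 = -3973 + 30383 = 26410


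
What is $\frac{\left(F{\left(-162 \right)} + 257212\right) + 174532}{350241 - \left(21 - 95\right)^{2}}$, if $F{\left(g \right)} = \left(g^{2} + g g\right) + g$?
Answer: $\frac{96814}{68953} \approx 1.4041$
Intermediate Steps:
$F{\left(g \right)} = g + 2 g^{2}$ ($F{\left(g \right)} = \left(g^{2} + g^{2}\right) + g = 2 g^{2} + g = g + 2 g^{2}$)
$\frac{\left(F{\left(-162 \right)} + 257212\right) + 174532}{350241 - \left(21 - 95\right)^{2}} = \frac{\left(- 162 \left(1 + 2 \left(-162\right)\right) + 257212\right) + 174532}{350241 - \left(21 - 95\right)^{2}} = \frac{\left(- 162 \left(1 - 324\right) + 257212\right) + 174532}{350241 - \left(-74\right)^{2}} = \frac{\left(\left(-162\right) \left(-323\right) + 257212\right) + 174532}{350241 - 5476} = \frac{\left(52326 + 257212\right) + 174532}{350241 - 5476} = \frac{309538 + 174532}{344765} = 484070 \cdot \frac{1}{344765} = \frac{96814}{68953}$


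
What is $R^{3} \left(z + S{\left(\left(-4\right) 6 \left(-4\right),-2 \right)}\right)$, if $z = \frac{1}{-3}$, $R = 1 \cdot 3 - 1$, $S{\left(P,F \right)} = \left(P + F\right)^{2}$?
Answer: $\frac{212056}{3} \approx 70685.0$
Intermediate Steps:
$S{\left(P,F \right)} = \left(F + P\right)^{2}$
$R = 2$ ($R = 3 - 1 = 2$)
$z = - \frac{1}{3} \approx -0.33333$
$R^{3} \left(z + S{\left(\left(-4\right) 6 \left(-4\right),-2 \right)}\right) = 2^{3} \left(- \frac{1}{3} + \left(-2 + \left(-4\right) 6 \left(-4\right)\right)^{2}\right) = 8 \left(- \frac{1}{3} + \left(-2 - -96\right)^{2}\right) = 8 \left(- \frac{1}{3} + \left(-2 + 96\right)^{2}\right) = 8 \left(- \frac{1}{3} + 94^{2}\right) = 8 \left(- \frac{1}{3} + 8836\right) = 8 \cdot \frac{26507}{3} = \frac{212056}{3}$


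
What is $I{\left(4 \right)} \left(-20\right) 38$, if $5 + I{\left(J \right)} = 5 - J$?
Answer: $3040$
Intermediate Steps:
$I{\left(J \right)} = - J$ ($I{\left(J \right)} = -5 - \left(-5 + J\right) = - J$)
$I{\left(4 \right)} \left(-20\right) 38 = \left(-1\right) 4 \left(-20\right) 38 = \left(-4\right) \left(-20\right) 38 = 80 \cdot 38 = 3040$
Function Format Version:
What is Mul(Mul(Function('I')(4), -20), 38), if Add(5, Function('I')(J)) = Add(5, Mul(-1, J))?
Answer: 3040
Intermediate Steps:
Function('I')(J) = Mul(-1, J) (Function('I')(J) = Add(-5, Add(5, Mul(-1, J))) = Mul(-1, J))
Mul(Mul(Function('I')(4), -20), 38) = Mul(Mul(Mul(-1, 4), -20), 38) = Mul(Mul(-4, -20), 38) = Mul(80, 38) = 3040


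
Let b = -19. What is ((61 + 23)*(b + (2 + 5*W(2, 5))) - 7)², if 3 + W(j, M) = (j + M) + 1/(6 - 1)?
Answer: 108241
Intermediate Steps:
W(j, M) = -14/5 + M + j (W(j, M) = -3 + ((j + M) + 1/(6 - 1)) = -3 + ((M + j) + 1/5) = -3 + ((M + j) + ⅕) = -3 + (⅕ + M + j) = -14/5 + M + j)
((61 + 23)*(b + (2 + 5*W(2, 5))) - 7)² = ((61 + 23)*(-19 + (2 + 5*(-14/5 + 5 + 2))) - 7)² = (84*(-19 + (2 + 5*(21/5))) - 7)² = (84*(-19 + (2 + 21)) - 7)² = (84*(-19 + 23) - 7)² = (84*4 - 7)² = (336 - 7)² = 329² = 108241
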